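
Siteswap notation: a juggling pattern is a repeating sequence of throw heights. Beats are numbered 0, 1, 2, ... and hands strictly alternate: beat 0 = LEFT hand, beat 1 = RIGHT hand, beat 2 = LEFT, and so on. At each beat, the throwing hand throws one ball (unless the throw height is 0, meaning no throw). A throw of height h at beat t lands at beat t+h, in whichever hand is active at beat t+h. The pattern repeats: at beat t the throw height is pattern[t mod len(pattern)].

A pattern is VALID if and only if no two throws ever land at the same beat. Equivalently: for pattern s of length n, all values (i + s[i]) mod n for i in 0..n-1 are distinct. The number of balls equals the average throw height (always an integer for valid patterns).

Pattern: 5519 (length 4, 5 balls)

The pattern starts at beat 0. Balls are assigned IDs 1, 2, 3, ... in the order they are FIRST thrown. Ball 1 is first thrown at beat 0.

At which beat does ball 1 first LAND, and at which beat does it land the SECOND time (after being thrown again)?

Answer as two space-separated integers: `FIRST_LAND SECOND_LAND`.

Answer: 5 10

Derivation:
Beat 0 (L): throw ball1 h=5 -> lands@5:R; in-air after throw: [b1@5:R]
Beat 1 (R): throw ball2 h=5 -> lands@6:L; in-air after throw: [b1@5:R b2@6:L]
Beat 2 (L): throw ball3 h=1 -> lands@3:R; in-air after throw: [b3@3:R b1@5:R b2@6:L]
Beat 3 (R): throw ball3 h=9 -> lands@12:L; in-air after throw: [b1@5:R b2@6:L b3@12:L]
Beat 4 (L): throw ball4 h=5 -> lands@9:R; in-air after throw: [b1@5:R b2@6:L b4@9:R b3@12:L]
Beat 5 (R): throw ball1 h=5 -> lands@10:L; in-air after throw: [b2@6:L b4@9:R b1@10:L b3@12:L]
Beat 6 (L): throw ball2 h=1 -> lands@7:R; in-air after throw: [b2@7:R b4@9:R b1@10:L b3@12:L]
Beat 7 (R): throw ball2 h=9 -> lands@16:L; in-air after throw: [b4@9:R b1@10:L b3@12:L b2@16:L]
Beat 8 (L): throw ball5 h=5 -> lands@13:R; in-air after throw: [b4@9:R b1@10:L b3@12:L b5@13:R b2@16:L]
Beat 9 (R): throw ball4 h=5 -> lands@14:L; in-air after throw: [b1@10:L b3@12:L b5@13:R b4@14:L b2@16:L]
Beat 10 (L): throw ball1 h=1 -> lands@11:R; in-air after throw: [b1@11:R b3@12:L b5@13:R b4@14:L b2@16:L]
Ball 1: thrown@0 h=5 -> first land @5; rethrown@5 h=5 -> second land @10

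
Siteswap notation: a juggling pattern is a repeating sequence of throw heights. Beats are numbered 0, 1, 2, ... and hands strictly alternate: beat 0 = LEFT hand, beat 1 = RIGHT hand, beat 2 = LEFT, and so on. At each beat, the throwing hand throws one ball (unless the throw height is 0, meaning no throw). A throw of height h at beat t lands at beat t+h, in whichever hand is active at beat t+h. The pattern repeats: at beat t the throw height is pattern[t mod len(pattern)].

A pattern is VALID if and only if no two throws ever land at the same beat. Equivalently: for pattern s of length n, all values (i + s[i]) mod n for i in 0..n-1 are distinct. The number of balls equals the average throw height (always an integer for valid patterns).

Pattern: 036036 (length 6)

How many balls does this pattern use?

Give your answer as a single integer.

Answer: 3

Derivation:
Pattern = [0, 3, 6, 0, 3, 6], length n = 6
  position 0: throw height = 0, running sum = 0
  position 1: throw height = 3, running sum = 3
  position 2: throw height = 6, running sum = 9
  position 3: throw height = 0, running sum = 9
  position 4: throw height = 3, running sum = 12
  position 5: throw height = 6, running sum = 18
Total sum = 18; balls = sum / n = 18 / 6 = 3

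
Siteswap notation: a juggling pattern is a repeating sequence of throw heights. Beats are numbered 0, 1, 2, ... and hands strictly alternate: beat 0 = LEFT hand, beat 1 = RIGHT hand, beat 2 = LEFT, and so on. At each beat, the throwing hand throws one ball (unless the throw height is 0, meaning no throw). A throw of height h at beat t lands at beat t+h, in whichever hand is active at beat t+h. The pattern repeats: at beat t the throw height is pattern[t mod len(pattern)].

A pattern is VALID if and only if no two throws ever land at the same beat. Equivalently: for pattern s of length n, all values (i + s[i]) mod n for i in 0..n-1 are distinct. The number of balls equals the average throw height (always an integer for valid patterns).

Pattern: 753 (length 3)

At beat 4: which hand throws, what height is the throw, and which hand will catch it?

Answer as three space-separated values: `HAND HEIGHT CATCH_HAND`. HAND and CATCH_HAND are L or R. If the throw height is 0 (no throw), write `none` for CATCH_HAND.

Answer: L 5 R

Derivation:
Beat 4: 4 mod 2 = 0, so hand = L
Throw height = pattern[4 mod 3] = pattern[1] = 5
Lands at beat 4+5=9, 9 mod 2 = 1, so catch hand = R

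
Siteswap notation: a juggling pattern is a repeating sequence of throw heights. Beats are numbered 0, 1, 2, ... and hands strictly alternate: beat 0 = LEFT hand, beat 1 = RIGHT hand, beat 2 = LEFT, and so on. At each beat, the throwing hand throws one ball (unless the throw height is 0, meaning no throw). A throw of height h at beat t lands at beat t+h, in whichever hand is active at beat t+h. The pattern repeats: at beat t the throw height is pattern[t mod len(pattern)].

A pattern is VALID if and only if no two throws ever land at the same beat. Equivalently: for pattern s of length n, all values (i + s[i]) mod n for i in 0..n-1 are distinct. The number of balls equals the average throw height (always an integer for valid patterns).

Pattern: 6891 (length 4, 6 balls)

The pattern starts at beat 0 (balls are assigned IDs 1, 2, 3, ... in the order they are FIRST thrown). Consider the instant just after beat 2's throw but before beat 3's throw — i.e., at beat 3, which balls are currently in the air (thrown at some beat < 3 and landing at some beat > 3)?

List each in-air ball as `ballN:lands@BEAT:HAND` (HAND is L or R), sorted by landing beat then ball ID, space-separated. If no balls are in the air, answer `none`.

Beat 0 (L): throw ball1 h=6 -> lands@6:L; in-air after throw: [b1@6:L]
Beat 1 (R): throw ball2 h=8 -> lands@9:R; in-air after throw: [b1@6:L b2@9:R]
Beat 2 (L): throw ball3 h=9 -> lands@11:R; in-air after throw: [b1@6:L b2@9:R b3@11:R]
Beat 3 (R): throw ball4 h=1 -> lands@4:L; in-air after throw: [b4@4:L b1@6:L b2@9:R b3@11:R]

Answer: ball1:lands@6:L ball2:lands@9:R ball3:lands@11:R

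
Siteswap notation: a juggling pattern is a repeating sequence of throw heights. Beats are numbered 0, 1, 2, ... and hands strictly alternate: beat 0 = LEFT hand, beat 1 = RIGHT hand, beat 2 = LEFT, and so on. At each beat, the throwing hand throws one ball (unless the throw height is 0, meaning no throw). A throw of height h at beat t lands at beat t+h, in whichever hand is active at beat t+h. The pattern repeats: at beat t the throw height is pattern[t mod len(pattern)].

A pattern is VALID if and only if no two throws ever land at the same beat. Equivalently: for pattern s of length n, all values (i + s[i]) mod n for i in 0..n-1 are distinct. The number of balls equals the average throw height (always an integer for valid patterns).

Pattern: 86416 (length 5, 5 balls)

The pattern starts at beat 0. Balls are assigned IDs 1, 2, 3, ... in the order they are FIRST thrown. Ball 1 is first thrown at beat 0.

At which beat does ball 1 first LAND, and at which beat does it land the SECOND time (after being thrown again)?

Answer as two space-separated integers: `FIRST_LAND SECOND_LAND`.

Beat 0 (L): throw ball1 h=8 -> lands@8:L; in-air after throw: [b1@8:L]
Beat 1 (R): throw ball2 h=6 -> lands@7:R; in-air after throw: [b2@7:R b1@8:L]
Beat 2 (L): throw ball3 h=4 -> lands@6:L; in-air after throw: [b3@6:L b2@7:R b1@8:L]
Beat 3 (R): throw ball4 h=1 -> lands@4:L; in-air after throw: [b4@4:L b3@6:L b2@7:R b1@8:L]
Beat 4 (L): throw ball4 h=6 -> lands@10:L; in-air after throw: [b3@6:L b2@7:R b1@8:L b4@10:L]
Beat 5 (R): throw ball5 h=8 -> lands@13:R; in-air after throw: [b3@6:L b2@7:R b1@8:L b4@10:L b5@13:R]
Beat 6 (L): throw ball3 h=6 -> lands@12:L; in-air after throw: [b2@7:R b1@8:L b4@10:L b3@12:L b5@13:R]
Beat 7 (R): throw ball2 h=4 -> lands@11:R; in-air after throw: [b1@8:L b4@10:L b2@11:R b3@12:L b5@13:R]
Beat 8 (L): throw ball1 h=1 -> lands@9:R; in-air after throw: [b1@9:R b4@10:L b2@11:R b3@12:L b5@13:R]
Beat 9 (R): throw ball1 h=6 -> lands@15:R; in-air after throw: [b4@10:L b2@11:R b3@12:L b5@13:R b1@15:R]
Ball 1: thrown@0 h=8 -> first land @8; rethrown@8 h=1 -> second land @9

Answer: 8 9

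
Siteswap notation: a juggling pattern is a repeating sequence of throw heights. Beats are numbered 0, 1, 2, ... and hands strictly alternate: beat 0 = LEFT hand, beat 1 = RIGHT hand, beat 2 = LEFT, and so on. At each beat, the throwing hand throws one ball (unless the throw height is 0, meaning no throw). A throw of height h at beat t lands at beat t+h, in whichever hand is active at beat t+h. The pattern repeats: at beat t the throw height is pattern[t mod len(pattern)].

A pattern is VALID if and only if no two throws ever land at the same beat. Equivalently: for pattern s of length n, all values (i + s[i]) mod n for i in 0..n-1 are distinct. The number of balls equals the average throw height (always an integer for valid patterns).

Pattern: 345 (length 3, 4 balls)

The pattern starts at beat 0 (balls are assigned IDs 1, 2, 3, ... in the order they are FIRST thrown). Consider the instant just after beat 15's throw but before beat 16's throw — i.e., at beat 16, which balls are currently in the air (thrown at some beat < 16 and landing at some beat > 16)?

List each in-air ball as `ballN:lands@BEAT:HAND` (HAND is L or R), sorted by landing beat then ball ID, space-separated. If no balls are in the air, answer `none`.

Answer: ball4:lands@17:R ball1:lands@18:L ball2:lands@19:R

Derivation:
Beat 0 (L): throw ball1 h=3 -> lands@3:R; in-air after throw: [b1@3:R]
Beat 1 (R): throw ball2 h=4 -> lands@5:R; in-air after throw: [b1@3:R b2@5:R]
Beat 2 (L): throw ball3 h=5 -> lands@7:R; in-air after throw: [b1@3:R b2@5:R b3@7:R]
Beat 3 (R): throw ball1 h=3 -> lands@6:L; in-air after throw: [b2@5:R b1@6:L b3@7:R]
Beat 4 (L): throw ball4 h=4 -> lands@8:L; in-air after throw: [b2@5:R b1@6:L b3@7:R b4@8:L]
Beat 5 (R): throw ball2 h=5 -> lands@10:L; in-air after throw: [b1@6:L b3@7:R b4@8:L b2@10:L]
Beat 6 (L): throw ball1 h=3 -> lands@9:R; in-air after throw: [b3@7:R b4@8:L b1@9:R b2@10:L]
Beat 7 (R): throw ball3 h=4 -> lands@11:R; in-air after throw: [b4@8:L b1@9:R b2@10:L b3@11:R]
Beat 8 (L): throw ball4 h=5 -> lands@13:R; in-air after throw: [b1@9:R b2@10:L b3@11:R b4@13:R]
Beat 9 (R): throw ball1 h=3 -> lands@12:L; in-air after throw: [b2@10:L b3@11:R b1@12:L b4@13:R]
Beat 10 (L): throw ball2 h=4 -> lands@14:L; in-air after throw: [b3@11:R b1@12:L b4@13:R b2@14:L]
Beat 11 (R): throw ball3 h=5 -> lands@16:L; in-air after throw: [b1@12:L b4@13:R b2@14:L b3@16:L]
Beat 12 (L): throw ball1 h=3 -> lands@15:R; in-air after throw: [b4@13:R b2@14:L b1@15:R b3@16:L]
Beat 13 (R): throw ball4 h=4 -> lands@17:R; in-air after throw: [b2@14:L b1@15:R b3@16:L b4@17:R]
Beat 14 (L): throw ball2 h=5 -> lands@19:R; in-air after throw: [b1@15:R b3@16:L b4@17:R b2@19:R]
Beat 15 (R): throw ball1 h=3 -> lands@18:L; in-air after throw: [b3@16:L b4@17:R b1@18:L b2@19:R]
Beat 16 (L): throw ball3 h=4 -> lands@20:L; in-air after throw: [b4@17:R b1@18:L b2@19:R b3@20:L]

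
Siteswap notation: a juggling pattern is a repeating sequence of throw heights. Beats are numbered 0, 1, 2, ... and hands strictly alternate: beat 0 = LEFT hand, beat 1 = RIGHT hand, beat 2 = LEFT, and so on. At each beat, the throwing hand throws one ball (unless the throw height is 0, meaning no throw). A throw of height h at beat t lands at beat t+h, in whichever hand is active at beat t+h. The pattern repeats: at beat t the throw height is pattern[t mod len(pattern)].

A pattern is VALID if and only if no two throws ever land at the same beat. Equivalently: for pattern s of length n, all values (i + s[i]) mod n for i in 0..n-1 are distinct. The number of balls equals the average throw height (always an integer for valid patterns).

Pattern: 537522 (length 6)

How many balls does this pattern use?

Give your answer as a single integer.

Answer: 4

Derivation:
Pattern = [5, 3, 7, 5, 2, 2], length n = 6
  position 0: throw height = 5, running sum = 5
  position 1: throw height = 3, running sum = 8
  position 2: throw height = 7, running sum = 15
  position 3: throw height = 5, running sum = 20
  position 4: throw height = 2, running sum = 22
  position 5: throw height = 2, running sum = 24
Total sum = 24; balls = sum / n = 24 / 6 = 4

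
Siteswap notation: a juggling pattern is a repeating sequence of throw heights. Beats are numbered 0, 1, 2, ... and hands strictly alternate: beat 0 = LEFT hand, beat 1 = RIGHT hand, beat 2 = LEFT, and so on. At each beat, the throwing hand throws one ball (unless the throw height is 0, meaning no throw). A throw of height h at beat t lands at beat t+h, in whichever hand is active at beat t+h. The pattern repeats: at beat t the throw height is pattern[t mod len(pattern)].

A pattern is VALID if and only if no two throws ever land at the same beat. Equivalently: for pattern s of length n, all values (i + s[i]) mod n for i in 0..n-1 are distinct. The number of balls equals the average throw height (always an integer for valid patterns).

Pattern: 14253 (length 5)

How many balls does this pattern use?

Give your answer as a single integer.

Answer: 3

Derivation:
Pattern = [1, 4, 2, 5, 3], length n = 5
  position 0: throw height = 1, running sum = 1
  position 1: throw height = 4, running sum = 5
  position 2: throw height = 2, running sum = 7
  position 3: throw height = 5, running sum = 12
  position 4: throw height = 3, running sum = 15
Total sum = 15; balls = sum / n = 15 / 5 = 3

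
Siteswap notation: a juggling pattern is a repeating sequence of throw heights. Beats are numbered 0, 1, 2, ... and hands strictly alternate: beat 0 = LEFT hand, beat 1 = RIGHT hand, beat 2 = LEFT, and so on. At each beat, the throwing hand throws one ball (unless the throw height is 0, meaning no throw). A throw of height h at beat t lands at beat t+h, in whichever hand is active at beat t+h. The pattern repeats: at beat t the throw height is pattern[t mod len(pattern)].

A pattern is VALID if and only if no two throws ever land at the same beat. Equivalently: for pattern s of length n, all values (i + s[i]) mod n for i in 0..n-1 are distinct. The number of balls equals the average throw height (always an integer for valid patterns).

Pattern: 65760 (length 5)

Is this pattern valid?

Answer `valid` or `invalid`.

Answer: invalid

Derivation:
i=0: (i + s[i]) mod n = (0 + 6) mod 5 = 1
i=1: (i + s[i]) mod n = (1 + 5) mod 5 = 1
i=2: (i + s[i]) mod n = (2 + 7) mod 5 = 4
i=3: (i + s[i]) mod n = (3 + 6) mod 5 = 4
i=4: (i + s[i]) mod n = (4 + 0) mod 5 = 4
Residues: [1, 1, 4, 4, 4], distinct: False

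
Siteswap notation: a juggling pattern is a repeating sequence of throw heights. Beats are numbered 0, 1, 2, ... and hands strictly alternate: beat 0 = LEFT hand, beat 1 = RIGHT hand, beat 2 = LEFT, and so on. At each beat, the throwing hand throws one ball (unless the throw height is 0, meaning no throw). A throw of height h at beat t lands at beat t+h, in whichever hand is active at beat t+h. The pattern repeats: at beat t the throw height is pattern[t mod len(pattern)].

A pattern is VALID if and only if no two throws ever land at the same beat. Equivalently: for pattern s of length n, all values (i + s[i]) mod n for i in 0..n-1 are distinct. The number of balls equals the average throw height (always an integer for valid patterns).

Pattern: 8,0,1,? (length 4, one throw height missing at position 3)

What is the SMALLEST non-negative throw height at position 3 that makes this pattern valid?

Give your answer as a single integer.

i=0: (0 + 8) mod 4 = 0
i=1: (1 + 0) mod 4 = 1
i=2: (2 + 1) mod 4 = 3
i=3: s[i]=? (unknown)
Known residues: [0, 1, 3]; need a permutation of 0..3, so missing residue r = 2
Need (3 + s) mod 4 = 2; smallest s = (2 - 3) mod 4 = 3

Answer: 3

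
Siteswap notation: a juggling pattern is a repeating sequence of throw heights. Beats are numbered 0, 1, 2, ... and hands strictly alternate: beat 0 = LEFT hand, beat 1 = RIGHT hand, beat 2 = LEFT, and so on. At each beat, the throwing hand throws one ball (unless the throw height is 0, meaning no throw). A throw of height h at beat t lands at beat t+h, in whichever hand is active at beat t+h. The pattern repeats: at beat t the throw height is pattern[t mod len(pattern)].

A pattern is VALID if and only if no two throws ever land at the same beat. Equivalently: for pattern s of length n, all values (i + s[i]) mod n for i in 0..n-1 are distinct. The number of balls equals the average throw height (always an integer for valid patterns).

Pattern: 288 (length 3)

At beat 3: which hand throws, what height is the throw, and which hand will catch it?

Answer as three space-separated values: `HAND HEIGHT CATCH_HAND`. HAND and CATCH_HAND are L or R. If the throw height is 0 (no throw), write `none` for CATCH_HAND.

Answer: R 2 R

Derivation:
Beat 3: 3 mod 2 = 1, so hand = R
Throw height = pattern[3 mod 3] = pattern[0] = 2
Lands at beat 3+2=5, 5 mod 2 = 1, so catch hand = R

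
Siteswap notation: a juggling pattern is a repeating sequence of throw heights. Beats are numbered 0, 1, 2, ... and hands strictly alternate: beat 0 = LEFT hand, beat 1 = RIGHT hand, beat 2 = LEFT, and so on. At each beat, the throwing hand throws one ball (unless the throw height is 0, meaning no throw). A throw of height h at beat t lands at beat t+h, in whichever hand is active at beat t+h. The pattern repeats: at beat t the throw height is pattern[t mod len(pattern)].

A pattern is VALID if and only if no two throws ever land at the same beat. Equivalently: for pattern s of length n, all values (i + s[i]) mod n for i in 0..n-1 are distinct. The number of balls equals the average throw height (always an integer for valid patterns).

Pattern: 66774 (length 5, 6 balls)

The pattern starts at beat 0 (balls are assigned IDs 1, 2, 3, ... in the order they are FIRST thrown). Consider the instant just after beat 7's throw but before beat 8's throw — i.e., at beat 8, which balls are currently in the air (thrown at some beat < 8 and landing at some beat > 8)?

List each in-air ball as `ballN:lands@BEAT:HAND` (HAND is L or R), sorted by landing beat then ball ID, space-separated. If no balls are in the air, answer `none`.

Answer: ball3:lands@9:R ball4:lands@10:L ball6:lands@11:R ball1:lands@12:L ball2:lands@14:L

Derivation:
Beat 0 (L): throw ball1 h=6 -> lands@6:L; in-air after throw: [b1@6:L]
Beat 1 (R): throw ball2 h=6 -> lands@7:R; in-air after throw: [b1@6:L b2@7:R]
Beat 2 (L): throw ball3 h=7 -> lands@9:R; in-air after throw: [b1@6:L b2@7:R b3@9:R]
Beat 3 (R): throw ball4 h=7 -> lands@10:L; in-air after throw: [b1@6:L b2@7:R b3@9:R b4@10:L]
Beat 4 (L): throw ball5 h=4 -> lands@8:L; in-air after throw: [b1@6:L b2@7:R b5@8:L b3@9:R b4@10:L]
Beat 5 (R): throw ball6 h=6 -> lands@11:R; in-air after throw: [b1@6:L b2@7:R b5@8:L b3@9:R b4@10:L b6@11:R]
Beat 6 (L): throw ball1 h=6 -> lands@12:L; in-air after throw: [b2@7:R b5@8:L b3@9:R b4@10:L b6@11:R b1@12:L]
Beat 7 (R): throw ball2 h=7 -> lands@14:L; in-air after throw: [b5@8:L b3@9:R b4@10:L b6@11:R b1@12:L b2@14:L]
Beat 8 (L): throw ball5 h=7 -> lands@15:R; in-air after throw: [b3@9:R b4@10:L b6@11:R b1@12:L b2@14:L b5@15:R]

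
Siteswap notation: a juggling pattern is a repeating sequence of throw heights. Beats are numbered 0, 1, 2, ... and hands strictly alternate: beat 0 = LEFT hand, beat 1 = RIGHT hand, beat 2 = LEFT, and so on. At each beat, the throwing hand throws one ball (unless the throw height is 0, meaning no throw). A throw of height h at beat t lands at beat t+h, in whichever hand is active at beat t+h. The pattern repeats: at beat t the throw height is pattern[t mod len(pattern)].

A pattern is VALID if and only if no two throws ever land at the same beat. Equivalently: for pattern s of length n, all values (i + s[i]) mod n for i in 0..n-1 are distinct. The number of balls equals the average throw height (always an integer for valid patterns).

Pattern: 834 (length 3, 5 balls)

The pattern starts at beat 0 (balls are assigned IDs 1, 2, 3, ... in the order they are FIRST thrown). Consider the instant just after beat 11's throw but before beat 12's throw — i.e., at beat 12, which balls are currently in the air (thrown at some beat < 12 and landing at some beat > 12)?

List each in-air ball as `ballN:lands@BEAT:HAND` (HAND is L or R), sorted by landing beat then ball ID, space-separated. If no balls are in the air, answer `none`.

Beat 0 (L): throw ball1 h=8 -> lands@8:L; in-air after throw: [b1@8:L]
Beat 1 (R): throw ball2 h=3 -> lands@4:L; in-air after throw: [b2@4:L b1@8:L]
Beat 2 (L): throw ball3 h=4 -> lands@6:L; in-air after throw: [b2@4:L b3@6:L b1@8:L]
Beat 3 (R): throw ball4 h=8 -> lands@11:R; in-air after throw: [b2@4:L b3@6:L b1@8:L b4@11:R]
Beat 4 (L): throw ball2 h=3 -> lands@7:R; in-air after throw: [b3@6:L b2@7:R b1@8:L b4@11:R]
Beat 5 (R): throw ball5 h=4 -> lands@9:R; in-air after throw: [b3@6:L b2@7:R b1@8:L b5@9:R b4@11:R]
Beat 6 (L): throw ball3 h=8 -> lands@14:L; in-air after throw: [b2@7:R b1@8:L b5@9:R b4@11:R b3@14:L]
Beat 7 (R): throw ball2 h=3 -> lands@10:L; in-air after throw: [b1@8:L b5@9:R b2@10:L b4@11:R b3@14:L]
Beat 8 (L): throw ball1 h=4 -> lands@12:L; in-air after throw: [b5@9:R b2@10:L b4@11:R b1@12:L b3@14:L]
Beat 9 (R): throw ball5 h=8 -> lands@17:R; in-air after throw: [b2@10:L b4@11:R b1@12:L b3@14:L b5@17:R]
Beat 10 (L): throw ball2 h=3 -> lands@13:R; in-air after throw: [b4@11:R b1@12:L b2@13:R b3@14:L b5@17:R]
Beat 11 (R): throw ball4 h=4 -> lands@15:R; in-air after throw: [b1@12:L b2@13:R b3@14:L b4@15:R b5@17:R]
Beat 12 (L): throw ball1 h=8 -> lands@20:L; in-air after throw: [b2@13:R b3@14:L b4@15:R b5@17:R b1@20:L]

Answer: ball2:lands@13:R ball3:lands@14:L ball4:lands@15:R ball5:lands@17:R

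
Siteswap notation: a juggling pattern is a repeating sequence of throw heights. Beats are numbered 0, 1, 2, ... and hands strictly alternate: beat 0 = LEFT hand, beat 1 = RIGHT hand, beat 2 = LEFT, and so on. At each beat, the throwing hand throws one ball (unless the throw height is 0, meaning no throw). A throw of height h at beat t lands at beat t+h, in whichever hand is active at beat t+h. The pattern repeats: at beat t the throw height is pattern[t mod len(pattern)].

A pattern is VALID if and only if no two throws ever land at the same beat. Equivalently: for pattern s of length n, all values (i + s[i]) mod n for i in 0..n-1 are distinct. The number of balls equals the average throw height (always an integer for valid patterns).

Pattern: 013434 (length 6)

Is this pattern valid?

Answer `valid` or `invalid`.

i=0: (i + s[i]) mod n = (0 + 0) mod 6 = 0
i=1: (i + s[i]) mod n = (1 + 1) mod 6 = 2
i=2: (i + s[i]) mod n = (2 + 3) mod 6 = 5
i=3: (i + s[i]) mod n = (3 + 4) mod 6 = 1
i=4: (i + s[i]) mod n = (4 + 3) mod 6 = 1
i=5: (i + s[i]) mod n = (5 + 4) mod 6 = 3
Residues: [0, 2, 5, 1, 1, 3], distinct: False

Answer: invalid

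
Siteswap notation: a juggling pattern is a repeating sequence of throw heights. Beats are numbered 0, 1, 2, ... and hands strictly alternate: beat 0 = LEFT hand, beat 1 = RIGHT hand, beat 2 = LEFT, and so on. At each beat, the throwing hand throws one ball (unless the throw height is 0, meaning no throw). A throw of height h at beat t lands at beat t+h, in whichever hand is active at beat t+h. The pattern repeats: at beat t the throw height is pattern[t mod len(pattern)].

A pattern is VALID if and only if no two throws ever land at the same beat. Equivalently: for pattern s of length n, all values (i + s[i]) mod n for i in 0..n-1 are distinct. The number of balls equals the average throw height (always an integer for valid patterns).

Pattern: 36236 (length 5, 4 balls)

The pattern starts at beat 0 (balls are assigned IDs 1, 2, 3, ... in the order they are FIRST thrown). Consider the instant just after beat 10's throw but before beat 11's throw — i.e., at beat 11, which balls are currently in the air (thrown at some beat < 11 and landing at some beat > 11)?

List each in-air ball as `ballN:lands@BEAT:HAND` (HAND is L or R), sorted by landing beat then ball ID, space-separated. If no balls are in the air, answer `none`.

Answer: ball1:lands@12:L ball3:lands@13:R ball2:lands@15:R

Derivation:
Beat 0 (L): throw ball1 h=3 -> lands@3:R; in-air after throw: [b1@3:R]
Beat 1 (R): throw ball2 h=6 -> lands@7:R; in-air after throw: [b1@3:R b2@7:R]
Beat 2 (L): throw ball3 h=2 -> lands@4:L; in-air after throw: [b1@3:R b3@4:L b2@7:R]
Beat 3 (R): throw ball1 h=3 -> lands@6:L; in-air after throw: [b3@4:L b1@6:L b2@7:R]
Beat 4 (L): throw ball3 h=6 -> lands@10:L; in-air after throw: [b1@6:L b2@7:R b3@10:L]
Beat 5 (R): throw ball4 h=3 -> lands@8:L; in-air after throw: [b1@6:L b2@7:R b4@8:L b3@10:L]
Beat 6 (L): throw ball1 h=6 -> lands@12:L; in-air after throw: [b2@7:R b4@8:L b3@10:L b1@12:L]
Beat 7 (R): throw ball2 h=2 -> lands@9:R; in-air after throw: [b4@8:L b2@9:R b3@10:L b1@12:L]
Beat 8 (L): throw ball4 h=3 -> lands@11:R; in-air after throw: [b2@9:R b3@10:L b4@11:R b1@12:L]
Beat 9 (R): throw ball2 h=6 -> lands@15:R; in-air after throw: [b3@10:L b4@11:R b1@12:L b2@15:R]
Beat 10 (L): throw ball3 h=3 -> lands@13:R; in-air after throw: [b4@11:R b1@12:L b3@13:R b2@15:R]
Beat 11 (R): throw ball4 h=6 -> lands@17:R; in-air after throw: [b1@12:L b3@13:R b2@15:R b4@17:R]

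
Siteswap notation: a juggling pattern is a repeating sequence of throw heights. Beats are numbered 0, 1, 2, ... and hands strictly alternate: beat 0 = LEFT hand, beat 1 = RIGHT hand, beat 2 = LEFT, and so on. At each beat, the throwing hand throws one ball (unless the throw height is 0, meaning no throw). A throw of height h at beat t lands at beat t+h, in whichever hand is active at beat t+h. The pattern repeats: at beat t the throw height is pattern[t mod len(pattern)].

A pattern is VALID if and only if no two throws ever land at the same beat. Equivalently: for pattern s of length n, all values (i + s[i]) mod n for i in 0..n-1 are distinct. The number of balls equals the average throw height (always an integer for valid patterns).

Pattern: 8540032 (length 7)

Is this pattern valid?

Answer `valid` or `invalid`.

i=0: (i + s[i]) mod n = (0 + 8) mod 7 = 1
i=1: (i + s[i]) mod n = (1 + 5) mod 7 = 6
i=2: (i + s[i]) mod n = (2 + 4) mod 7 = 6
i=3: (i + s[i]) mod n = (3 + 0) mod 7 = 3
i=4: (i + s[i]) mod n = (4 + 0) mod 7 = 4
i=5: (i + s[i]) mod n = (5 + 3) mod 7 = 1
i=6: (i + s[i]) mod n = (6 + 2) mod 7 = 1
Residues: [1, 6, 6, 3, 4, 1, 1], distinct: False

Answer: invalid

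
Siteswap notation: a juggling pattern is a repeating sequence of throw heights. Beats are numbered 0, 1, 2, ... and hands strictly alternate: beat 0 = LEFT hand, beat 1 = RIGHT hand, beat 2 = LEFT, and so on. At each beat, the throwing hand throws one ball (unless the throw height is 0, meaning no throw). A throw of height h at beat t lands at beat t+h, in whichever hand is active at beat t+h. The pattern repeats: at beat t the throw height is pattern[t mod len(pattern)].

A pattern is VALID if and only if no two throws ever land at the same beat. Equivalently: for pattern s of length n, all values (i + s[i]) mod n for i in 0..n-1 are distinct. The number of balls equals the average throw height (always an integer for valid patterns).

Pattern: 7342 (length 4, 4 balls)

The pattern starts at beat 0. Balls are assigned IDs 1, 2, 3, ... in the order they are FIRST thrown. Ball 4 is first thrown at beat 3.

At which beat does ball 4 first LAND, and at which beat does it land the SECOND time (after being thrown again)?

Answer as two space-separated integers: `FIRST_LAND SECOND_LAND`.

Answer: 5 8

Derivation:
Beat 0 (L): throw ball1 h=7 -> lands@7:R; in-air after throw: [b1@7:R]
Beat 1 (R): throw ball2 h=3 -> lands@4:L; in-air after throw: [b2@4:L b1@7:R]
Beat 2 (L): throw ball3 h=4 -> lands@6:L; in-air after throw: [b2@4:L b3@6:L b1@7:R]
Beat 3 (R): throw ball4 h=2 -> lands@5:R; in-air after throw: [b2@4:L b4@5:R b3@6:L b1@7:R]
Beat 4 (L): throw ball2 h=7 -> lands@11:R; in-air after throw: [b4@5:R b3@6:L b1@7:R b2@11:R]
Beat 5 (R): throw ball4 h=3 -> lands@8:L; in-air after throw: [b3@6:L b1@7:R b4@8:L b2@11:R]
Beat 6 (L): throw ball3 h=4 -> lands@10:L; in-air after throw: [b1@7:R b4@8:L b3@10:L b2@11:R]
Beat 7 (R): throw ball1 h=2 -> lands@9:R; in-air after throw: [b4@8:L b1@9:R b3@10:L b2@11:R]
Beat 8 (L): throw ball4 h=7 -> lands@15:R; in-air after throw: [b1@9:R b3@10:L b2@11:R b4@15:R]
Ball 4: thrown@3 h=2 -> first land @5; rethrown@5 h=3 -> second land @8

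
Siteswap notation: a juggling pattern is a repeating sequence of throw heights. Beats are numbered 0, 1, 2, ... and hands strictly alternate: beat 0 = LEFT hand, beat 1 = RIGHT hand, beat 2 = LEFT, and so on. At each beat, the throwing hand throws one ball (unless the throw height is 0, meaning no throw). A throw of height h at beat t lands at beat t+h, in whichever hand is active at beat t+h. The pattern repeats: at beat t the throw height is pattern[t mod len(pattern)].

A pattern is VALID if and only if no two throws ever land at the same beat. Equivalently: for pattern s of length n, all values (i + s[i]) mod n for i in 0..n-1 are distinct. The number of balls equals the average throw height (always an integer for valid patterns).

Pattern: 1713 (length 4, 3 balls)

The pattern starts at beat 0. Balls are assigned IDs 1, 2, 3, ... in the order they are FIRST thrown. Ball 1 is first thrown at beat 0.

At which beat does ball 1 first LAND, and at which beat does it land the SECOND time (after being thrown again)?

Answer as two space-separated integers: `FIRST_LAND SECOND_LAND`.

Beat 0 (L): throw ball1 h=1 -> lands@1:R; in-air after throw: [b1@1:R]
Beat 1 (R): throw ball1 h=7 -> lands@8:L; in-air after throw: [b1@8:L]
Beat 2 (L): throw ball2 h=1 -> lands@3:R; in-air after throw: [b2@3:R b1@8:L]
Beat 3 (R): throw ball2 h=3 -> lands@6:L; in-air after throw: [b2@6:L b1@8:L]
Beat 4 (L): throw ball3 h=1 -> lands@5:R; in-air after throw: [b3@5:R b2@6:L b1@8:L]
Beat 5 (R): throw ball3 h=7 -> lands@12:L; in-air after throw: [b2@6:L b1@8:L b3@12:L]
Beat 6 (L): throw ball2 h=1 -> lands@7:R; in-air after throw: [b2@7:R b1@8:L b3@12:L]
Beat 7 (R): throw ball2 h=3 -> lands@10:L; in-air after throw: [b1@8:L b2@10:L b3@12:L]
Beat 8 (L): throw ball1 h=1 -> lands@9:R; in-air after throw: [b1@9:R b2@10:L b3@12:L]
Ball 1: thrown@0 h=1 -> first land @1; rethrown@1 h=7 -> second land @8

Answer: 1 8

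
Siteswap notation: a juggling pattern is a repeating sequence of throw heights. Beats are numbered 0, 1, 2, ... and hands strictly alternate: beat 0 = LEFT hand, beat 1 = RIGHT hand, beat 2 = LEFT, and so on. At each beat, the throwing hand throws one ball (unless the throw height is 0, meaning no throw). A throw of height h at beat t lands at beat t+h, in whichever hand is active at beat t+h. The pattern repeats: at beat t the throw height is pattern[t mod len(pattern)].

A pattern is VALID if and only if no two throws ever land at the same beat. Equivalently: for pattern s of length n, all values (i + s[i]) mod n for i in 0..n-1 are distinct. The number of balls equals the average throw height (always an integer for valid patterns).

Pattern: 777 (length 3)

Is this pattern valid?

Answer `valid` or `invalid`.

i=0: (i + s[i]) mod n = (0 + 7) mod 3 = 1
i=1: (i + s[i]) mod n = (1 + 7) mod 3 = 2
i=2: (i + s[i]) mod n = (2 + 7) mod 3 = 0
Residues: [1, 2, 0], distinct: True

Answer: valid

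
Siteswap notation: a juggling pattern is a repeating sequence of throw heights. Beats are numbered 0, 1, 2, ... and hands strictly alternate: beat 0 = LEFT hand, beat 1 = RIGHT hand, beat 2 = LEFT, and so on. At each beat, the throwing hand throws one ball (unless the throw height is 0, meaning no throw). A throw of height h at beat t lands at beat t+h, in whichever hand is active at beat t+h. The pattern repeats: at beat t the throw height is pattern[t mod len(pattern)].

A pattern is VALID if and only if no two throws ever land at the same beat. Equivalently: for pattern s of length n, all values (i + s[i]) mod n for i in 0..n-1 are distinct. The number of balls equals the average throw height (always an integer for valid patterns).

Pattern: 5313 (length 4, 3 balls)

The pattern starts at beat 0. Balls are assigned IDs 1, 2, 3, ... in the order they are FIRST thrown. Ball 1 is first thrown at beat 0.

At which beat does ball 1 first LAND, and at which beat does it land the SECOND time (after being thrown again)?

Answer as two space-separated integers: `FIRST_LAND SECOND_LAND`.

Answer: 5 8

Derivation:
Beat 0 (L): throw ball1 h=5 -> lands@5:R; in-air after throw: [b1@5:R]
Beat 1 (R): throw ball2 h=3 -> lands@4:L; in-air after throw: [b2@4:L b1@5:R]
Beat 2 (L): throw ball3 h=1 -> lands@3:R; in-air after throw: [b3@3:R b2@4:L b1@5:R]
Beat 3 (R): throw ball3 h=3 -> lands@6:L; in-air after throw: [b2@4:L b1@5:R b3@6:L]
Beat 4 (L): throw ball2 h=5 -> lands@9:R; in-air after throw: [b1@5:R b3@6:L b2@9:R]
Beat 5 (R): throw ball1 h=3 -> lands@8:L; in-air after throw: [b3@6:L b1@8:L b2@9:R]
Beat 6 (L): throw ball3 h=1 -> lands@7:R; in-air after throw: [b3@7:R b1@8:L b2@9:R]
Beat 7 (R): throw ball3 h=3 -> lands@10:L; in-air after throw: [b1@8:L b2@9:R b3@10:L]
Beat 8 (L): throw ball1 h=5 -> lands@13:R; in-air after throw: [b2@9:R b3@10:L b1@13:R]
Ball 1: thrown@0 h=5 -> first land @5; rethrown@5 h=3 -> second land @8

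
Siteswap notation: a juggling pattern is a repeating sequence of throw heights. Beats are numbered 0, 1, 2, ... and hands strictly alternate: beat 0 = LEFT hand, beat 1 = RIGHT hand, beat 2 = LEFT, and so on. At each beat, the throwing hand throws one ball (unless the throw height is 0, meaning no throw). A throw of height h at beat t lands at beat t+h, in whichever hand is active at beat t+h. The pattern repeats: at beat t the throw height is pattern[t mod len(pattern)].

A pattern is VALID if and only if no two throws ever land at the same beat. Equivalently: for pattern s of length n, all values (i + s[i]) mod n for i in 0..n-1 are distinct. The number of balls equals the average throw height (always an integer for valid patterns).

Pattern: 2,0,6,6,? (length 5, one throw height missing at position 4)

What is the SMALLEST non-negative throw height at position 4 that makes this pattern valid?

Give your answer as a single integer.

i=0: (0 + 2) mod 5 = 2
i=1: (1 + 0) mod 5 = 1
i=2: (2 + 6) mod 5 = 3
i=3: (3 + 6) mod 5 = 4
i=4: s[i]=? (unknown)
Known residues: [1, 2, 3, 4]; need a permutation of 0..4, so missing residue r = 0
Need (4 + s) mod 5 = 0; smallest s = (0 - 4) mod 5 = 1

Answer: 1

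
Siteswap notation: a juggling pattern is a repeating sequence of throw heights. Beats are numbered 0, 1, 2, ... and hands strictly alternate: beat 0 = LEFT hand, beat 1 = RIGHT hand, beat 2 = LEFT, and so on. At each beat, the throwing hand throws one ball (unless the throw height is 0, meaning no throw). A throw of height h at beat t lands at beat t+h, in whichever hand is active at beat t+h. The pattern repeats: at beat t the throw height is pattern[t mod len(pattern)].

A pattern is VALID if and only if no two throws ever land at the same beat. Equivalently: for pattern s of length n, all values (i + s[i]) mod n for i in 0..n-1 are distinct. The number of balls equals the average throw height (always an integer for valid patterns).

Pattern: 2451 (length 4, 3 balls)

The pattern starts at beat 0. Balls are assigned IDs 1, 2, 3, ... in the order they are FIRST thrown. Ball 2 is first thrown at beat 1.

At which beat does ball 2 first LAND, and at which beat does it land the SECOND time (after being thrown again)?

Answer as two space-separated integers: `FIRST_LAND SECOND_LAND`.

Answer: 5 9

Derivation:
Beat 0 (L): throw ball1 h=2 -> lands@2:L; in-air after throw: [b1@2:L]
Beat 1 (R): throw ball2 h=4 -> lands@5:R; in-air after throw: [b1@2:L b2@5:R]
Beat 2 (L): throw ball1 h=5 -> lands@7:R; in-air after throw: [b2@5:R b1@7:R]
Beat 3 (R): throw ball3 h=1 -> lands@4:L; in-air after throw: [b3@4:L b2@5:R b1@7:R]
Beat 4 (L): throw ball3 h=2 -> lands@6:L; in-air after throw: [b2@5:R b3@6:L b1@7:R]
Beat 5 (R): throw ball2 h=4 -> lands@9:R; in-air after throw: [b3@6:L b1@7:R b2@9:R]
Beat 6 (L): throw ball3 h=5 -> lands@11:R; in-air after throw: [b1@7:R b2@9:R b3@11:R]
Beat 7 (R): throw ball1 h=1 -> lands@8:L; in-air after throw: [b1@8:L b2@9:R b3@11:R]
Beat 8 (L): throw ball1 h=2 -> lands@10:L; in-air after throw: [b2@9:R b1@10:L b3@11:R]
Beat 9 (R): throw ball2 h=4 -> lands@13:R; in-air after throw: [b1@10:L b3@11:R b2@13:R]
Ball 2: thrown@1 h=4 -> first land @5; rethrown@5 h=4 -> second land @9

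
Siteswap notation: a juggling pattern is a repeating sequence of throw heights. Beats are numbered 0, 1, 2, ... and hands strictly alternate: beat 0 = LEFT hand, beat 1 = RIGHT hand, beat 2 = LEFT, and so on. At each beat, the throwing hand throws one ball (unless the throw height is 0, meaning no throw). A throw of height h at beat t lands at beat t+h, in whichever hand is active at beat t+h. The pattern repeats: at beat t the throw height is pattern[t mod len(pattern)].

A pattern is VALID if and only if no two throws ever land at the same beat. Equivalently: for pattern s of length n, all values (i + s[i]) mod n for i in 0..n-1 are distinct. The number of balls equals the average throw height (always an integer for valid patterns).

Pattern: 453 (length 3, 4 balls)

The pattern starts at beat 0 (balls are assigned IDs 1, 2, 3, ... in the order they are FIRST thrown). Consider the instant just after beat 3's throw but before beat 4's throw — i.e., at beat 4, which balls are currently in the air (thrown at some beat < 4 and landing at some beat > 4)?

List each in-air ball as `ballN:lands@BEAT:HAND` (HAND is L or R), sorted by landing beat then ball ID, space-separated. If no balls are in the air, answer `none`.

Beat 0 (L): throw ball1 h=4 -> lands@4:L; in-air after throw: [b1@4:L]
Beat 1 (R): throw ball2 h=5 -> lands@6:L; in-air after throw: [b1@4:L b2@6:L]
Beat 2 (L): throw ball3 h=3 -> lands@5:R; in-air after throw: [b1@4:L b3@5:R b2@6:L]
Beat 3 (R): throw ball4 h=4 -> lands@7:R; in-air after throw: [b1@4:L b3@5:R b2@6:L b4@7:R]
Beat 4 (L): throw ball1 h=5 -> lands@9:R; in-air after throw: [b3@5:R b2@6:L b4@7:R b1@9:R]

Answer: ball3:lands@5:R ball2:lands@6:L ball4:lands@7:R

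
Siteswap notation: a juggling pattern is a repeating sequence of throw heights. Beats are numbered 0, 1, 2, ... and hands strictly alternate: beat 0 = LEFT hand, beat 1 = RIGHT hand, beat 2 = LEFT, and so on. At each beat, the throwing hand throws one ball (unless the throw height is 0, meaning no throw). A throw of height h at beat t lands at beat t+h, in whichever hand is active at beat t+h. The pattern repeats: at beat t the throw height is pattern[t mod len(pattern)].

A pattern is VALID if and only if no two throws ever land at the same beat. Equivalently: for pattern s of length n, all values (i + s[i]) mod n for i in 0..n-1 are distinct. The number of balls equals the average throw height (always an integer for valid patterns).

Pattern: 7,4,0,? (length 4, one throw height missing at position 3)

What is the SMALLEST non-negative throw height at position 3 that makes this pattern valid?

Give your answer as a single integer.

i=0: (0 + 7) mod 4 = 3
i=1: (1 + 4) mod 4 = 1
i=2: (2 + 0) mod 4 = 2
i=3: s[i]=? (unknown)
Known residues: [1, 2, 3]; need a permutation of 0..3, so missing residue r = 0
Need (3 + s) mod 4 = 0; smallest s = (0 - 3) mod 4 = 1

Answer: 1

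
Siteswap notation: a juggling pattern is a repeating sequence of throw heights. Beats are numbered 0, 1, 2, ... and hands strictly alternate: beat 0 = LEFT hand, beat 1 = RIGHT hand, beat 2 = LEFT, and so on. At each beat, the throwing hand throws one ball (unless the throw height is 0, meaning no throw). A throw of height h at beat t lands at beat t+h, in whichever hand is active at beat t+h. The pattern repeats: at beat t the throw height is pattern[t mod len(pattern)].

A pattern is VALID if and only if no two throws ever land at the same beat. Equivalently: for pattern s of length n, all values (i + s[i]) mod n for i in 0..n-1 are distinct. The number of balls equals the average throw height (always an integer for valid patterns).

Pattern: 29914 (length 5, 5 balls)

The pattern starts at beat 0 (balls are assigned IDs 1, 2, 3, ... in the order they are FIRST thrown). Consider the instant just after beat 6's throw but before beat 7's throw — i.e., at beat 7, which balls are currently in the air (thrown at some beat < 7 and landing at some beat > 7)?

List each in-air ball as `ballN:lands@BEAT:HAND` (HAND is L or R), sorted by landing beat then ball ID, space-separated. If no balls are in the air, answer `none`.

Beat 0 (L): throw ball1 h=2 -> lands@2:L; in-air after throw: [b1@2:L]
Beat 1 (R): throw ball2 h=9 -> lands@10:L; in-air after throw: [b1@2:L b2@10:L]
Beat 2 (L): throw ball1 h=9 -> lands@11:R; in-air after throw: [b2@10:L b1@11:R]
Beat 3 (R): throw ball3 h=1 -> lands@4:L; in-air after throw: [b3@4:L b2@10:L b1@11:R]
Beat 4 (L): throw ball3 h=4 -> lands@8:L; in-air after throw: [b3@8:L b2@10:L b1@11:R]
Beat 5 (R): throw ball4 h=2 -> lands@7:R; in-air after throw: [b4@7:R b3@8:L b2@10:L b1@11:R]
Beat 6 (L): throw ball5 h=9 -> lands@15:R; in-air after throw: [b4@7:R b3@8:L b2@10:L b1@11:R b5@15:R]
Beat 7 (R): throw ball4 h=9 -> lands@16:L; in-air after throw: [b3@8:L b2@10:L b1@11:R b5@15:R b4@16:L]

Answer: ball3:lands@8:L ball2:lands@10:L ball1:lands@11:R ball5:lands@15:R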